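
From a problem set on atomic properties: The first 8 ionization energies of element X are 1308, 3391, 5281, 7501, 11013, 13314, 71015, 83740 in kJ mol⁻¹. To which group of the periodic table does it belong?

Look for the largest jump between consecutive ionization energies: IE7/IE6 ≈ 5.3, far larger than any earlier ratio.
That jump marks the point where a core electron is being removed. So the atom has 6 valence electrons.
A main-group element with 6 valence electrons is in group 16.

Group 16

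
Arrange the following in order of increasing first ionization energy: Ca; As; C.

C is in period 2, group 14; Ca is in period 4, group 2; As is in period 4, group 15.
IE₁ increases left→right with effective nuclear charge and decreases top→bottom as the valence shell moves farther out.
Neither a single period nor a single group — weigh both effects.
As > Ca: As lies to the right of Ca in period 4, so the across-period effect alone puts As higher.
C > As: period and group pull opposite ways; the down-group shift dominates (1086 vs 947 kJ/mol).
For reference (kJ/mol): C 1086, Ca 590, As 947.
So from lowest to highest: Ca < As < C.

Ca, As, C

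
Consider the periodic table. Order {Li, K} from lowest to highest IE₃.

K, Li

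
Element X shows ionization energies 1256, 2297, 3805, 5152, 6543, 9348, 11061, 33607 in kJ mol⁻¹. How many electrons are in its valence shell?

7

Look for the largest jump between consecutive ionization energies: IE8/IE7 ≈ 3.0, far larger than any earlier ratio.
That jump marks the point where a core electron is being removed. So the atom has 7 valence electrons.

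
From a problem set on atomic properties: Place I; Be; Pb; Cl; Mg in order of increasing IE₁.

Be is in period 2, group 2; Mg is in period 3, group 2; Cl is in period 3, group 17; I is in period 5, group 17; Pb is in period 6, group 14.
Across a period the outer electron is held more tightly (higher IE₁); down a group it sits in a higher shell, more shielded, and comes off more easily.
Neither a single period nor a single group — weigh both effects.
Mg > Pb: the two effects oppose for this pair; the down-group effect wins (738 vs 716 kJ/mol).
Be > Mg: they share group 2; the group trend gives Be the larger value.
I > Be: the two effects oppose for this pair; the across-period effect wins (1008 vs 900 kJ/mol).
Cl > I: they share group 17; the group trend gives Cl the larger value.
Tabulated first ionization energy (kJ/mol): Be 900, Mg 738, Cl 1251, I 1008, Pb 716.
So from lowest to highest: Pb < Mg < Be < I < Cl.

Pb < Mg < Be < I < Cl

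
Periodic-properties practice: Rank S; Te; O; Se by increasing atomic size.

O is in period 2, group 16; S is in period 3, group 16; Se is in period 4, group 16; Te is in period 5, group 16.
Across a period the added protons contract the valence shell; down a group each new principal shell makes the atom larger.
All are in group 16, so atomic radius increases down the group.
So from smallest to largest: O < S < Se < Te.

O, S, Se, Te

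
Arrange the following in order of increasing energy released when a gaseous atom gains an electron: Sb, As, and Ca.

Ca < As < Sb

Ca is in period 4, group 2; As is in period 4, group 15; Sb is in period 5, group 15.
EA tends to increase across a period and decrease down a group, though the pattern is less regular than for IE or radius.
Neither a single period nor a single group — weigh both effects.
As > Ca: both are in period 4; the period trend gives As the larger value.
Sb > As: this pair runs against the simple trend — see the exception note.
Note the exception: Sb has a higher electron affinity than As, contrary to the simple trend — both are half-filled np³, but the pairing/repulsion penalty for the added electron shrinks as the p orbitals become larger and more diffuse down the group, and for Sb that outweighs the weaker nuclear attraction.
For reference (kJ/mol): Ca 2, As 78, Sb 103.
So from lowest to highest: Ca < As < Sb.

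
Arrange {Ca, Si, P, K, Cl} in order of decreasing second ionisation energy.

The second ionization energy removes an electron from the +1 ion. For each element: Ca⁺ still has 1 valence electron; Si⁺ still has 3 valence electrons; P⁺ still has 4 valence electrons; K⁺ is the bare [Ar] core; Cl⁺ still has 6 valence electrons.
Pulling an electron out of a noble-gas core costs far more than removing a remaining valence electron, so K sits at the high end of IE_2.
Valence configurations: Ca⁺ [Ar]4s¹, Si⁺ [Ne]3s²3p¹, P⁺ [Ne]3s²3p², Cl⁺ [Ne]3s²3p⁴.
The numbers (kJ/mol): Ca 1145, Si 1577, P 1907, K 3052, Cl 2298.
Putting it together, IE_2: Ca < Si < P < Cl < K.

K > Cl > P > Si > Ca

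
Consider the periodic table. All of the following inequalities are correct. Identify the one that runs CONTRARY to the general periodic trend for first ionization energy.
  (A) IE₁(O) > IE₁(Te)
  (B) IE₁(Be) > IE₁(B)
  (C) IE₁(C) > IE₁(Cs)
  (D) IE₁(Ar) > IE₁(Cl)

The general trend: first ionization energy increases across a period and decreases down a group.
(A) O (period 2, group 16) vs Te (period 5, group 16): the stated order agrees with the simple trend.
(B) Be (period 2, group 2) vs B (period 2, group 13): the stated order contradicts the simple trend.
(C) C (period 2, group 14) vs Cs (period 6, group 1): the stated order agrees with the simple trend.
(D) Ar (period 3, group 18) vs Cl (period 3, group 17): the stated order agrees with the simple trend.
The exception is (B): removing B's lone 2p electron is easier than breaking Be's filled 2s².

(B)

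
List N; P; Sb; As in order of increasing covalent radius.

N < P < As < Sb

N is in period 2, group 15; P is in period 3, group 15; As is in period 4, group 15; Sb is in period 5, group 15.
Across a period the added protons contract the valence shell; down a group each new principal shell makes the atom larger.
All are in group 15, so atomic radius increases down the group.
So from smallest to largest: N < P < As < Sb.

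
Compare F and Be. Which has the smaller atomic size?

Be is in period 2, group 2; F is in period 2, group 17.
Radius decreases left→right (rising Z_eff, same n) and increases top→bottom (higher n).
All lie in period 2, so atomic radius increases right to left.
So F has the smaller atomic size (F < Be).

F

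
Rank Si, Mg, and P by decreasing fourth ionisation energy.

Mg, P, Si

After 3 electrons have been removed, what remains? Si³⁺ still has 1 valence electron; Mg³⁺ is already 1 electron into the core; P³⁺ still has 2 valence electrons.
Pulling an electron out of a noble-gas core costs far more than removing a remaining valence electron, so Mg sits at the high end of IE_4.
Valence configurations: Si³⁺ [Ne]3s¹, P³⁺ [Ne]3s².
Approximate IE_4 values (kJ/mol): Si 4356, Mg 10543, P 4964.
So the fourth ionization energies run Si < P < Mg.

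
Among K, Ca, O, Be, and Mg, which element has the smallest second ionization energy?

The second ionization energy removes an electron from the +1 ion. For each element: K⁺ is the bare [Ar] core; Ca⁺ still has 1 valence electron; O⁺ still has 5 valence electrons; Be⁺ still has 1 valence electron; Mg⁺ still has 1 valence electron.
Usually core removal costs more than valence removal, but here the competition is close: a tightly held n=2 valence electron can cost more to remove than an n=3 core electron, so the actual values have to decide it.
Valence configurations: Ca⁺ [Ar]4s¹, O⁺ [He]2s²2p³, Be⁺ [He]2s¹, Mg⁺ [Ne]3s¹.
Tabulated IE_2 (kJ/mol): K 3052, Ca 1145, O 3388, Be 1757, Mg 1451.
Putting it together, IE_2: Ca < Mg < Be < K < O.

Ca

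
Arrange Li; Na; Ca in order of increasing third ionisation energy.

The third ionization energy removes an electron from the +2 ion. For each element: Li²⁺ is already 1 electron into the core; Na²⁺ is already 1 electron into the core; Ca²⁺ is the bare [Ar] core.
All of these are removing an electron from a noble-gas core or deeper; the smaller core (lower principal quantum number) is held far more tightly, and within a period the higher nuclear charge binds the same core more tightly.
Tabulated IE_3 (kJ/mol): Li 11815, Na 6910, Ca 4912.
Hence IE_3: Ca < Na < Li.

Ca < Na < Li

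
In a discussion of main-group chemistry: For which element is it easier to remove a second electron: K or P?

P

After 1 electron has been removed, what remains? K⁺ is the bare [Ar] core; P⁺ still has 4 valence electrons.
Core electrons are held far more tightly than valence electrons, so K tops the IE_2 order.
Tabulated IE_2 (kJ/mol): K 3052, P 1907.
Hence IE_2: P < K.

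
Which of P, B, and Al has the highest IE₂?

After 1 electron has been removed, what remains? P⁺ still has 4 valence electrons; B⁺ still has 2 valence electrons; Al⁺ still has 2 valence electrons.
All are still removing valence electrons, so compare the +1 ions as you would atoms: IE_2 generally rises across a period (higher Z_eff) and falls down a group (larger shell), subject to the usual subshell exceptions.
Valence configurations: P⁺ [Ne]3s²3p², B⁺ [He]2s², Al⁺ [Ne]3s².
Approximate IE_2 values (kJ/mol): P 1907, B 2427, Al 1817.
Hence IE_2: Al < P < B.

B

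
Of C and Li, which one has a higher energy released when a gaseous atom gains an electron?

C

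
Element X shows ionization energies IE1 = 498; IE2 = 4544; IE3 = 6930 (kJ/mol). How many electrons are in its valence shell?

1

Look for the largest jump between consecutive ionization energies: IE2/IE1 ≈ 9.1, far larger than any earlier ratio.
That jump marks the point where a core electron is being removed. So the atom has 1 valence electron.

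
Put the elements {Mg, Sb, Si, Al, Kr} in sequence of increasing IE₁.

Al < Mg < Si < Sb < Kr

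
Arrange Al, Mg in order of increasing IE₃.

The third ionization energy removes an electron from the +2 ion. For each element: Al²⁺ still has 1 valence electron; Mg²⁺ is the bare [Ne] core.
Core electrons are held far more tightly than valence electrons, so Mg tops the IE_3 order.
Tabulated IE_3 (kJ/mol): Al 2745, Mg 7733.
Hence IE_3: Al < Mg.

Al < Mg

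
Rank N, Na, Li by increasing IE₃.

After 2 electrons have been removed, what remains? N²⁺ still has 3 valence electrons; Na²⁺ is already 1 electron into the core; Li²⁺ is already 1 electron into the core.
Core electrons are held far more tightly than valence electrons, so Na and Li top the IE_3 order.
The numbers (kJ/mol): N 4578, Na 6910, Li 11815.
Overall IE_3 order: N < Na < Li.

N < Na < Li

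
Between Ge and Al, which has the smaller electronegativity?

Smaller atoms with higher effective nuclear charge are more electronegative.
A diagonal step moves right (one effect) and down (the opposite effect) at once.
Ge > Al: period and group pull opposite ways; the across-period shift dominates (2.01 vs 1.61).
For reference (Pauling): Al 1.61, Ge 2.01.
So Al has the smaller electronegativity (Al < Ge).

Al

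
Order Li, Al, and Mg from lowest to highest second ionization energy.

IE_2 is the cost of taking one more electron from the +1 cation: Li⁺ is the bare [He] core; Al⁺ still has 2 valence electrons; Mg⁺ still has 1 valence electron.
Pulling an electron out of a noble-gas core costs far more than removing a remaining valence electron, so Li sits at the high end of IE_2.
Valence configurations: Al⁺ [Ne]3s², Mg⁺ [Ne]3s¹.
The numbers (kJ/mol): Li 7298, Al 1817, Mg 1451.
Overall IE_2 order: Mg < Al < Li.

Mg, Al, Li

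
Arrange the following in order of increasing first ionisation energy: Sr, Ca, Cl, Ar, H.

First ionization energy rises across a period (greater Z_eff holds electrons more tightly) and falls down a group (valence electrons are farther from the nucleus).
Neither a single period nor a single group — weigh both effects.
Ca > Sr: they share group 2; the group trend gives Ca the larger value.
Cl > Ca: relative to Ca, both the across-period and down-group shifts push Cl's first ionization energy up.
H > Cl: the two effects oppose for this pair; the down-group effect wins (1312 vs 1251 kJ/mol).
Ar > H: the two effects oppose for this pair; the across-period effect wins (1521 vs 1312 kJ/mol).
For reference (kJ/mol): H 1312, Cl 1251, Ar 1521, Ca 590, Sr 550.
So from lowest to highest: Sr < Ca < Cl < H < Ar.

Sr < Ca < Cl < H < Ar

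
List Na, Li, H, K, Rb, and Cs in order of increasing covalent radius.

H is in period 1, group 1; Li is in period 2, group 1; Na is in period 3, group 1; K is in period 4, group 1; Rb is in period 5, group 1; Cs is in period 6, group 1.
Atomic radius shrinks across a period as nuclear charge pulls the same shell inward, and grows down a group as new shells are added.
All are in group 1, so atomic radius increases down the group.
So from smallest to largest: H < Li < Na < K < Rb < Cs.

H < Li < Na < K < Rb < Cs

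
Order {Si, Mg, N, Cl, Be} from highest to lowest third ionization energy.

IE_3 is the cost of taking one more electron from the +2 cation: Si²⁺ still has 2 valence electrons; Mg²⁺ is the bare [Ne] core; N²⁺ still has 3 valence electrons; Cl²⁺ still has 5 valence electrons; Be²⁺ is the bare [He] core.
Pulling an electron out of a noble-gas core costs far more than removing a remaining valence electron, so Mg and Be sit at the high end of IE_3.
Valence configurations: Si²⁺ [Ne]3s², N²⁺ [He]2s²2p¹, Cl²⁺ [Ne]3s²3p³.
Tabulated IE_3 (kJ/mol): Si 3232, Mg 7733, N 4578, Cl 3822, Be 14849.
Hence IE_3: Si < Cl < N < Mg < Be.

Be > Mg > N > Cl > Si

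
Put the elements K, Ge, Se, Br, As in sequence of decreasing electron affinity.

K is in period 4, group 1; Ge is in period 4, group 14; As is in period 4, group 15; Se is in period 4, group 16; Br is in period 4, group 17.
Atoms with high Z_eff and room in the valence shell (especially the halogens) have the most exothermic electron affinities.
All lie in period 4; the across-period trend (electron affinity increases left to right) applies, with the exception below.
Note the exception: Ge has a higher electron affinity than As, contrary to the simple trend — adding an electron to As's half-filled 4p³ is unfavourable, so Ge (4p²) has the more exothermic EA.
Approximate values (kJ/mol): K 48, Ge 119, As 78, Se 195, Br 325.
So from highest to lowest: Br > Se > Ge > As > K.

Br > Se > Ge > As > K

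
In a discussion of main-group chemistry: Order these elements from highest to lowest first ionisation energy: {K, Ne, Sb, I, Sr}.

Ne is in period 2, group 18; K is in period 4, group 1; Sr is in period 5, group 2; Sb is in period 5, group 15; I is in period 5, group 17.
IE₁ increases left→right with effective nuclear charge and decreases top→bottom as the valence shell moves farther out.
Neither a single period nor a single group — weigh both effects.
Sr > K: the two effects oppose for this pair; the across-period effect wins (550 vs 419 kJ/mol).
Sb > Sr: Sb lies to the right of Sr in period 5, so the across-period effect alone puts Sb higher.
I > Sb: I lies to the right of Sb in period 5, so the across-period effect alone puts I higher.
Ne > I: both effects reinforce here, so Ne is clearly the higher of the two.
For reference (kJ/mol): Ne 2081, K 419, Sr 550, Sb 831, I 1008.
So from highest to lowest: Ne > I > Sb > Sr > K.

Ne > I > Sb > Sr > K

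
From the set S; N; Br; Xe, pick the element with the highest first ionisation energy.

N

N is in period 2, group 15; S is in period 3, group 16; Br is in period 4, group 17; Xe is in period 5, group 18.
Removing the outermost electron gets harder across a period and easier down a group.
These sit on a diagonal, where the across-period and down-group effects partly cancel.
Br > S: period and group pull opposite ways; the across-period shift dominates (1140 vs 1000 kJ/mol).
Xe > Br: the two effects oppose for this pair; the across-period effect wins (1170 vs 1140 kJ/mol).
N > Xe: period and group pull opposite ways; the down-group shift dominates (1402 vs 1170 kJ/mol).
Tabulated first ionization energy (kJ/mol): N 1402, S 1000, Br 1140, Xe 1170.
The highest first ionisation energy among these belongs to N.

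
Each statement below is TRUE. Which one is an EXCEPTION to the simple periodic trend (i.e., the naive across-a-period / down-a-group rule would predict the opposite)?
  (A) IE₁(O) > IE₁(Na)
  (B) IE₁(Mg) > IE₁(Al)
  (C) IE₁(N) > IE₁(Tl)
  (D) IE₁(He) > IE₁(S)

(B)

The general trend: IE₁ increases across a period and decreases down a group.
(A) O (period 2, group 16) vs Na (period 3, group 1): the stated order agrees with the simple trend.
(B) Mg (period 3, group 2) vs Al (period 3, group 13): the stated order contradicts the simple trend.
(C) N (period 2, group 15) vs Tl (period 6, group 13): the stated order agrees with the simple trend.
(D) He (period 1, group 18) vs S (period 3, group 16): the stated order agrees with the simple trend.
The exception is (B): Al's single 3p electron is easier to remove than one from Mg's filled 3s².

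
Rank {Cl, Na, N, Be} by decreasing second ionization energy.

Na, N, Cl, Be

The second ionization energy removes an electron from the +1 ion. For each element: Cl⁺ still has 6 valence electrons; Na⁺ is the bare [Ne] core; N⁺ still has 4 valence electrons; Be⁺ still has 1 valence electron.
Breaking into a closed-shell core is much more expensive than removing a leftover valence electron — Na has the largest IE_2 here.
Valence configurations: Cl⁺ [Ne]3s²3p⁴, N⁺ [He]2s²2p², Be⁺ [He]2s¹.
The numbers (kJ/mol): Cl 2298, Na 4562, N 2856, Be 1757.
Overall IE_2 order: Be < Cl < N < Na.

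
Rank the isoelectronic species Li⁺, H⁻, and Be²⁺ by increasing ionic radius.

All of these have 2 electrons, so size is governed by nuclear charge alone: the more protons, the stronger the pull on the same electron cloud, and the smaller the ion.
Nuclear charges: Be²⁺ (Z=4), Li⁺ (Z=3), H⁻ (Z=1).
Smallest to largest: Be²⁺ < Li⁺ < H⁻.

Be²⁺, Li⁺, H⁻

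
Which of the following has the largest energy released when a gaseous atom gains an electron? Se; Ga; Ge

Ga is in period 4, group 13; Ge is in period 4, group 14; Se is in period 4, group 16.
Atoms with high Z_eff and room in the valence shell (especially the halogens) have the most exothermic electron affinities.
All lie in period 4, so electron affinity increases left to right.
The largest energy released when a gaseous atom gains an electron among these belongs to Se.

Se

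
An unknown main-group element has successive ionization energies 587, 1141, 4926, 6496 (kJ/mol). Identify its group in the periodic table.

Group 2

Look for the largest jump between consecutive ionization energies: IE3/IE2 ≈ 4.3, far larger than any earlier ratio.
That jump marks the point where a core electron is being removed. So the atom has 2 valence electrons.
A main-group element with 2 valence electrons is in group 2.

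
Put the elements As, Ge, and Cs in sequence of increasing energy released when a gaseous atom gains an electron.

Cs < As < Ge

Ge is in period 4, group 14; As is in period 4, group 15; Cs is in period 6, group 1.
Adding an electron releases more energy for atoms nearer the top right (short of the noble gases).
Here both period and group differ, so the two effects have to be weighed against each other.
As > Cs: relative to Cs, both the across-period and down-group shifts push As's electron affinity up.
Ge > As: this pair runs against the simple trend — see the exception note.
Note the exception: Ge has a higher electron affinity than As, contrary to the simple trend — adding an electron to As's half-filled 4p³ is unfavourable, so Ge (4p²) has the more exothermic EA.
Tabulated electron affinity (kJ/mol): Ge 119, As 78, Cs 46.
So from lowest to highest: Cs < As < Ge.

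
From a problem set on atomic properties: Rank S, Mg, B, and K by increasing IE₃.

S < B < K < Mg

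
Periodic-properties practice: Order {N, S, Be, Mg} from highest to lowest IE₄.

Be, Mg, N, S

The fourth ionization energy removes an electron from the +3 ion. For each element: N³⁺ still has 2 valence electrons; S³⁺ still has 3 valence electrons; Be³⁺ is already 1 electron into the core; Mg³⁺ is already 1 electron into the core.
Pulling an electron out of a noble-gas core costs far more than removing a remaining valence electron, so Mg and Be sit at the high end of IE_4.
Valence configurations: N³⁺ [He]2s², S³⁺ [Ne]3s²3p¹.
The numbers (kJ/mol): N 7475, S 4556, Be 21007, Mg 10543.
So the fourth ionization energies run S < N < Mg < Be.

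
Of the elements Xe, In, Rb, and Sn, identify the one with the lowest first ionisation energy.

Rb

Rb is in period 5, group 1; In is in period 5, group 13; Sn is in period 5, group 14; Xe is in period 5, group 18.
Across a period the outer electron is held more tightly (higher IE₁); down a group it sits in a higher shell, more shielded, and comes off more easily.
All lie in period 5, so first ionization energy increases left to right.
The lowest first ionisation energy among these belongs to Rb.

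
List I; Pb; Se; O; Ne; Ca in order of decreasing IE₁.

Ne > O > I > Se > Pb > Ca

O is in period 2, group 16; Ne is in period 2, group 18; Ca is in period 4, group 2; Se is in period 4, group 16; I is in period 5, group 17; Pb is in period 6, group 14.
First ionization energy rises across a period (greater Z_eff holds electrons more tightly) and falls down a group (valence electrons are farther from the nucleus).
Neither a single period nor a single group — weigh both effects.
Pb > Ca: period and group pull opposite ways; the across-period shift dominates (716 vs 590 kJ/mol).
Se > Pb: relative to Pb, both the across-period and down-group shifts push Se's first ionization energy up.
I > Se: the two effects oppose for this pair; the across-period effect wins (1008 vs 941 kJ/mol).
O > I: the two effects oppose for this pair; the down-group effect wins (1314 vs 1008 kJ/mol).
Ne > O: Ne lies to the right of O in period 2, so the across-period effect alone puts Ne higher.
For reference (kJ/mol): O 1314, Ne 2081, Ca 590, Se 941, I 1008, Pb 716.
So from highest to lowest: Ne > O > I > Se > Pb > Ca.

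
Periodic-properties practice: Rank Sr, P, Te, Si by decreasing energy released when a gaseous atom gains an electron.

Atoms with high Z_eff and room in the valence shell (especially the halogens) have the most exothermic electron affinities.
Neither a single period nor a single group — weigh both effects.
P > Sr: relative to Sr, both the across-period and down-group shifts push P's electron affinity up.
Si > P: this pair runs against the simple trend — see the exception note.
Te > Si: period and group pull opposite ways; the across-period shift dominates (190 vs 134 kJ/mol).
Note the exception: Si has a higher electron affinity than P, contrary to the simple trend — adding an electron to P's half-filled 3p³ is unfavourable, so Si (3p²) has the more exothermic EA.
For reference (kJ/mol): Si 134, P 72, Sr 5, Te 190.
So from highest to lowest: Te > Si > P > Sr.

Te > Si > P > Sr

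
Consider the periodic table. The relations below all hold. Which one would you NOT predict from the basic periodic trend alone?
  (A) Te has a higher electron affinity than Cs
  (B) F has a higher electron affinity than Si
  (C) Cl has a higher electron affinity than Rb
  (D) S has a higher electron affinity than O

The general trend: electron affinity increases across a period and decreases down a group.
(A) Te (period 5, group 16) vs Cs (period 6, group 1): the stated order agrees with the simple trend.
(B) F (period 2, group 17) vs Si (period 3, group 14): the stated order agrees with the simple trend.
(C) Cl (period 3, group 17) vs Rb (period 5, group 1): the stated order agrees with the simple trend.
(D) S (period 3, group 16) vs O (period 2, group 16): the stated order contradicts the simple trend.
The exception is (D): the compact 2p subshell of O repels the added electron more than S's larger 3p does.

(D)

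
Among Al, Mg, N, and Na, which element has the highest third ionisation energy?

Mg

The third ionization energy removes an electron from the +2 ion. For each element: Al²⁺ still has 1 valence electron; Mg²⁺ is the bare [Ne] core; N²⁺ still has 3 valence electrons; Na²⁺ is already 1 electron into the core.
Breaking into a closed-shell core is much more expensive than removing a leftover valence electron — Na and Mg have the largest IE_3 here.
Valence configurations: Al²⁺ [Ne]3s¹, N²⁺ [He]2s²2p¹.
The numbers (kJ/mol): Al 2745, Mg 7733, N 4578, Na 6910.
Overall IE_3 order: Al < N < Na < Mg.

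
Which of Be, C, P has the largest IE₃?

Be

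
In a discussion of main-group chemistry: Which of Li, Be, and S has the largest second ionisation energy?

Li

Consider each +1 ion: Li⁺ is the bare [He] core; Be⁺ still has 1 valence electron; S⁺ still has 5 valence electrons.
Breaking into a closed-shell core is much more expensive than removing a leftover valence electron — Li has the largest IE_2 here.
Valence configurations: Be⁺ [He]2s¹, S⁺ [Ne]3s²3p³.
The numbers (kJ/mol): Li 7298, Be 1757, S 2252.
Overall IE_2 order: Be < S < Li.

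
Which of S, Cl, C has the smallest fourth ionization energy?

S

IE_4 is the cost of taking one more electron from the +3 cation: S³⁺ still has 3 valence electrons; Cl³⁺ still has 4 valence electrons; C³⁺ still has 1 valence electron.
All are still removing valence electrons, so compare the +3 ions as you would atoms: IE_4 generally rises across a period (higher Z_eff) and falls down a group (larger shell), subject to the usual subshell exceptions.
Valence configurations: S³⁺ [Ne]3s²3p¹, Cl³⁺ [Ne]3s²3p², C³⁺ [He]2s¹.
The numbers (kJ/mol): S 4556, Cl 5159, C 6223.
So the fourth ionization energies run S < Cl < C.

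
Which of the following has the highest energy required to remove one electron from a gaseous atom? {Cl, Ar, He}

Across a period the outer electron is held more tightly (higher IE₁); down a group it sits in a higher shell, more shielded, and comes off more easily.
Neither a single period nor a single group — weigh both effects.
Ar > Cl: both are in period 3; the period trend gives Ar the larger value.
He > Ar: they share group 18; the group trend gives He the larger value.
Tabulated first ionization energy (kJ/mol): He 2372, Cl 1251, Ar 1521.
The highest energy required to remove one electron from a gaseous atom among these belongs to He.

He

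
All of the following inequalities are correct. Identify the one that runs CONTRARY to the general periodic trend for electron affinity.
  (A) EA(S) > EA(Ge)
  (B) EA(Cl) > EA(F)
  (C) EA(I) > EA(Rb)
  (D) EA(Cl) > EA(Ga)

(B)

The general trend: electron affinity increases across a period and decreases down a group.
(A) S (period 3, group 16) vs Ge (period 4, group 14): the stated order agrees with the simple trend.
(B) Cl (period 3, group 17) vs F (period 2, group 17): the stated order contradicts the simple trend.
(C) I (period 5, group 17) vs Rb (period 5, group 1): the stated order agrees with the simple trend.
(D) Cl (period 3, group 17) vs Ga (period 4, group 13): the stated order agrees with the simple trend.
The exception is (B): F's small 2p subshell makes the incoming electron feel strong e⁻–e⁻ repulsion, so Cl actually releases more energy on gaining an electron.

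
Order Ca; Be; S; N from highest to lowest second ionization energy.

N, S, Be, Ca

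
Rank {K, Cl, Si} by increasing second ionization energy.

After 1 electron has been removed, what remains? K⁺ is the bare [Ar] core; Cl⁺ still has 6 valence electrons; Si⁺ still has 3 valence electrons.
Pulling an electron out of a noble-gas core costs far more than removing a remaining valence electron, so K sits at the high end of IE_2.
Valence configurations: Cl⁺ [Ne]3s²3p⁴, Si⁺ [Ne]3s²3p¹.
The numbers (kJ/mol): K 3052, Cl 2298, Si 1577.
Putting it together, IE_2: Si < Cl < K.

Si < Cl < K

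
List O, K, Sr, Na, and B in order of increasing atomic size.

O < B < Na < Sr < K

Across a period the added protons contract the valence shell; down a group each new principal shell makes the atom larger.
These span different periods and groups, so the two trends combine.
B > O: both are in period 2; the period trend gives B the larger value.
Na > B: both effects reinforce here, so Na is clearly the larger of the two.
Sr > Na: the two effects oppose for this pair; the down-group effect wins (185 vs 155 pm).
K > Sr: the two effects oppose for this pair; the across-period effect wins (196 vs 185 pm).
Tabulated atomic radius (pm): B 85, O 63, Na 155, K 196, Sr 185.
So from smallest to largest: O < B < Na < Sr < K.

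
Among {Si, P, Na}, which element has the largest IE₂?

Consider each +1 ion: Si⁺ still has 3 valence electrons; P⁺ still has 4 valence electrons; Na⁺ is the bare [Ne] core.
Pulling an electron out of a noble-gas core costs far more than removing a remaining valence electron, so Na sits at the high end of IE_2.
Valence configurations: Si⁺ [Ne]3s²3p¹, P⁺ [Ne]3s²3p².
Tabulated IE_2 (kJ/mol): Si 1577, P 1907, Na 4562.
Overall IE_2 order: Si < P < Na.

Na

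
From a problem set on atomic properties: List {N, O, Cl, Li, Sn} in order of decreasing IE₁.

N > O > Cl > Sn > Li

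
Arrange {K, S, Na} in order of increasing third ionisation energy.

S < K < Na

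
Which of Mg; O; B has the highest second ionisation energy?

The second ionization energy removes an electron from the +1 ion. For each element: Mg⁺ still has 1 valence electron; O⁺ still has 5 valence electrons; B⁺ still has 2 valence electrons.
All are still removing valence electrons, so compare the +1 ions as you would atoms: IE_2 generally rises across a period (higher Z_eff) and falls down a group (larger shell), subject to the usual subshell exceptions.
Valence configurations: Mg⁺ [Ne]3s¹, O⁺ [He]2s²2p³, B⁺ [He]2s².
Tabulated IE_2 (kJ/mol): Mg 1451, O 3388, B 2427.
Putting it together, IE_2: Mg < B < O.

O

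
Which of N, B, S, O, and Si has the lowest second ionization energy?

Si

Consider each +1 ion: N⁺ still has 4 valence electrons; B⁺ still has 2 valence electrons; S⁺ still has 5 valence electrons; O⁺ still has 5 valence electrons; Si⁺ still has 3 valence electrons.
All are still removing valence electrons, so compare the +1 ions as you would atoms: IE_2 generally rises across a period (higher Z_eff) and falls down a group (larger shell), subject to the usual subshell exceptions.
Valence configurations: N⁺ [He]2s²2p², B⁺ [He]2s², S⁺ [Ne]3s²3p³, O⁺ [He]2s²2p³, Si⁺ [Ne]3s²3p¹.
Tabulated IE_2 (kJ/mol): N 2856, B 2427, S 2252, O 3388, Si 1577.
Putting it together, IE_2: Si < S < B < N < O.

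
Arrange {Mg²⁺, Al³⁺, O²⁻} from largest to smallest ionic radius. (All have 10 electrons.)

O²⁻ > Mg²⁺ > Al³⁺

All of these have 10 electrons, so size is governed by nuclear charge alone: the more protons, the stronger the pull on the same electron cloud, and the smaller the ion.
Nuclear charges: Al³⁺ (Z=13), Mg²⁺ (Z=12), O²⁻ (Z=8).
Largest to smallest: O²⁻ > Mg²⁺ > Al³⁺.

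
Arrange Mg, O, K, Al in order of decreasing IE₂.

After 1 electron has been removed, what remains? Mg⁺ still has 1 valence electron; O⁺ still has 5 valence electrons; K⁺ is the bare [Ar] core; Al⁺ still has 2 valence electrons.
Usually core removal costs more than valence removal, but here the competition is close: a tightly held n=2 valence electron can cost more to remove than an n=3 core electron, so the actual values have to decide it.
Valence configurations: Mg⁺ [Ne]3s¹, O⁺ [He]2s²2p³, Al⁺ [Ne]3s².
The numbers (kJ/mol): Mg 1451, O 3388, K 3052, Al 1817.
Putting it together, IE_2: Mg < Al < K < O.

O > K > Al > Mg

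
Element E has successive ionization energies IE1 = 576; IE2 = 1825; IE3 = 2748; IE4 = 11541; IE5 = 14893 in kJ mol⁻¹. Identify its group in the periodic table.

Group 13

Look for the largest jump between consecutive ionization energies: IE4/IE3 ≈ 4.2, far larger than any earlier ratio.
That jump marks the point where a core electron is being removed. So the atom has 3 valence electrons.
A main-group element with 3 valence electrons is in group 13.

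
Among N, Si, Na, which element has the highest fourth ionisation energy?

Na

The fourth ionization energy removes an electron from the +3 ion. For each element: N³⁺ still has 2 valence electrons; Si³⁺ still has 1 valence electron; Na³⁺ is already 2 electrons into the core.
Pulling an electron out of a noble-gas core costs far more than removing a remaining valence electron, so Na sits at the high end of IE_4.
Valence configurations: N³⁺ [He]2s², Si³⁺ [Ne]3s¹.
Approximate IE_4 values (kJ/mol): N 7475, Si 4356, Na 9543.
Putting it together, IE_4: Si < N < Na.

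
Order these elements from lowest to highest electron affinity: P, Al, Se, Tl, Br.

Tl < Al < P < Se < Br

Al is in period 3, group 13; P is in period 3, group 15; Se is in period 4, group 16; Br is in period 4, group 17; Tl is in period 6, group 13.
Atoms with high Z_eff and room in the valence shell (especially the halogens) have the most exothermic electron affinities.
These span different periods and groups, so the two trends combine.
Al > Tl: they share group 13; the group trend gives Al the larger value.
P > Al: both are in period 3; the period trend gives P the larger value.
Se > P: period and group pull opposite ways; the across-period shift dominates (195 vs 72 kJ/mol).
Br > Se: Br lies to the right of Se in period 4, so the across-period effect alone puts Br higher.
Tabulated electron affinity (kJ/mol): Al 42, P 72, Se 195, Br 325, Tl 19.
So from lowest to highest: Tl < Al < P < Se < Br.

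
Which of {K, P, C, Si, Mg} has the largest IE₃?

Mg

IE_3 is the cost of taking one more electron from the +2 cation: K²⁺ is already 1 electron into the core; P²⁺ still has 3 valence electrons; C²⁺ still has 2 valence electrons; Si²⁺ still has 2 valence electrons; Mg²⁺ is the bare [Ne] core.
Usually core removal costs more than valence removal, but here the competition is close: a tightly held n=2 valence electron can cost more to remove than an n=3 core electron, so the actual values have to decide it.
Valence configurations: P²⁺ [Ne]3s²3p¹, C²⁺ [He]2s², Si²⁺ [Ne]3s².
P²⁺ loses a lone 3p electron whereas Si²⁺ must break into a filled 3s² pair, so IE_3(Si) > IE_3(P) even though P has the higher nuclear charge.
Approximate IE_3 values (kJ/mol): K 4420, P 2914, C 4620, Si 3232, Mg 7733.
Overall IE_3 order: P < Si < K < C < Mg.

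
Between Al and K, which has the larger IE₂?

IE_2 is the cost of taking one more electron from the +1 cation: Al⁺ still has 2 valence electrons; K⁺ is the bare [Ar] core.
Core electrons are held far more tightly than valence electrons, so K tops the IE_2 order.
The numbers (kJ/mol): Al 1817, K 3052.
Putting it together, IE_2: Al < K.

K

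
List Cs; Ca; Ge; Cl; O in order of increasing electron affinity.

Ca < Cs < Ge < O < Cl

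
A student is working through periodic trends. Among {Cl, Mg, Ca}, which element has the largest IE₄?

Mg

IE_4 is the cost of taking one more electron from the +3 cation: Cl³⁺ still has 4 valence electrons; Mg³⁺ is already 1 electron into the core; Ca³⁺ is already 1 electron into the core.
Pulling an electron out of a noble-gas core costs far more than removing a remaining valence electron, so Ca and Mg sit at the high end of IE_4.
Approximate IE_4 values (kJ/mol): Cl 5159, Mg 10543, Ca 6491.
Hence IE_4: Cl < Ca < Mg.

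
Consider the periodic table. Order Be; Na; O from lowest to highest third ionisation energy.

O < Na < Be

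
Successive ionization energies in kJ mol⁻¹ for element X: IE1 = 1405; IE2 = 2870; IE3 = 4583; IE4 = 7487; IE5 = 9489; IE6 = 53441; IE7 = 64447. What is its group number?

Group 15

Look for the largest jump between consecutive ionization energies: IE6/IE5 ≈ 5.6, far larger than any earlier ratio.
That jump marks the point where a core electron is being removed. So the atom has 5 valence electrons.
A main-group element with 5 valence electrons is in group 15.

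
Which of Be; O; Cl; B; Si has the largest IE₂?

O

The second ionization energy removes an electron from the +1 ion. For each element: Be⁺ still has 1 valence electron; O⁺ still has 5 valence electrons; Cl⁺ still has 6 valence electrons; B⁺ still has 2 valence electrons; Si⁺ still has 3 valence electrons.
All are still removing valence electrons, so compare the +1 ions as you would atoms: IE_2 generally rises across a period (higher Z_eff) and falls down a group (larger shell), subject to the usual subshell exceptions.
Valence configurations: Be⁺ [He]2s¹, O⁺ [He]2s²2p³, Cl⁺ [Ne]3s²3p⁴, B⁺ [He]2s², Si⁺ [Ne]3s²3p¹.
Tabulated IE_2 (kJ/mol): Be 1757, O 3388, Cl 2298, B 2427, Si 1577.
Putting it together, IE_2: Si < Be < Cl < B < O.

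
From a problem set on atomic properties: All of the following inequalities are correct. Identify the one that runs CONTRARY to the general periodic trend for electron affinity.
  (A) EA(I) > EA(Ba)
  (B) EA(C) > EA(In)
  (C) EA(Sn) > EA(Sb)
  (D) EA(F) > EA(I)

(C)

The general trend: electron affinity increases across a period and decreases down a group.
(A) I (period 5, group 17) vs Ba (period 6, group 2): the stated order agrees with the simple trend.
(B) C (period 2, group 14) vs In (period 5, group 13): the stated order agrees with the simple trend.
(C) Sn (period 5, group 14) vs Sb (period 5, group 15): the stated order contradicts the simple trend.
(D) F (period 2, group 17) vs I (period 5, group 17): the stated order agrees with the simple trend.
The exception is (C): adding an electron to Sb's half-filled 5p³ is unfavourable, so Sn has the more exothermic EA.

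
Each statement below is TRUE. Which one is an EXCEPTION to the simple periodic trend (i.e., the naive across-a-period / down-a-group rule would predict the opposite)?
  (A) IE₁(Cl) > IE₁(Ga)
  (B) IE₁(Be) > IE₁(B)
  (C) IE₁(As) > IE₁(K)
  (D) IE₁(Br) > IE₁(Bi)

The general trend: first ionization energy increases across a period and decreases down a group.
(A) Cl (period 3, group 17) vs Ga (period 4, group 13): the stated order agrees with the simple trend.
(B) Be (period 2, group 2) vs B (period 2, group 13): the stated order contradicts the simple trend.
(C) As (period 4, group 15) vs K (period 4, group 1): the stated order agrees with the simple trend.
(D) Br (period 4, group 17) vs Bi (period 6, group 15): the stated order agrees with the simple trend.
The exception is (B): removing B's lone 2p electron is easier than breaking Be's filled 2s².

(B)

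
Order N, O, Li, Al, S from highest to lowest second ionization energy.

Li, O, N, S, Al

After 1 electron has been removed, what remains? N⁺ still has 4 valence electrons; O⁺ still has 5 valence electrons; Li⁺ is the bare [He] core; Al⁺ still has 2 valence electrons; S⁺ still has 5 valence electrons.
Core electrons are held far more tightly than valence electrons, so Li tops the IE_2 order.
Valence configurations: N⁺ [He]2s²2p², O⁺ [He]2s²2p³, Al⁺ [Ne]3s², S⁺ [Ne]3s²3p³.
Tabulated IE_2 (kJ/mol): N 2856, O 3388, Li 7298, Al 1817, S 2252.
Hence IE_2: Al < S < N < O < Li.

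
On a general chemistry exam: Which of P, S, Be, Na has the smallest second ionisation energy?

After 1 electron has been removed, what remains? P⁺ still has 4 valence electrons; S⁺ still has 5 valence electrons; Be⁺ still has 1 valence electron; Na⁺ is the bare [Ne] core.
Pulling an electron out of a noble-gas core costs far more than removing a remaining valence electron, so Na sits at the high end of IE_2.
Valence configurations: P⁺ [Ne]3s²3p², S⁺ [Ne]3s²3p³, Be⁺ [He]2s¹.
The numbers (kJ/mol): P 1907, S 2252, Be 1757, Na 4562.
Overall IE_2 order: Be < P < S < Na.

Be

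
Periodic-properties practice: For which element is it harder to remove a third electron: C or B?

After 2 electrons have been removed, what remains? C²⁺ still has 2 valence electrons; B²⁺ still has 1 valence electron.
All are still removing valence electrons, so compare the +2 ions as you would atoms: IE_3 generally rises across a period (higher Z_eff) and falls down a group (larger shell), subject to the usual subshell exceptions.
Valence configurations: C²⁺ [He]2s², B²⁺ [He]2s¹.
Approximate IE_3 values (kJ/mol): C 4620, B 3660.
Hence IE_3: B < C.

C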